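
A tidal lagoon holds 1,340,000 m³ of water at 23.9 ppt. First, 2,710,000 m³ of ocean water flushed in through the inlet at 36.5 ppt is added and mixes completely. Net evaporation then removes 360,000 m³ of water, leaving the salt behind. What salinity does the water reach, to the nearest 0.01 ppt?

35.49 ppt

After mixing: salt = 1,340,000×23.9 + 2,710,000×36.5 = 130,941,000; volume = 4,050,000 m³
After evaporation: salt unchanged = 130,941,000; volume = 4,050,000 − 360,000 = 3,690,000 m³
S = 130,941,000 / 3,690,000 = 35.4854 ppt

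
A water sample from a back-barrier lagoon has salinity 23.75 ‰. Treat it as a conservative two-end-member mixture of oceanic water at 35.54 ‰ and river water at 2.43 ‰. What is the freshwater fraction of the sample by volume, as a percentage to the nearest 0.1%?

Let f be the freshwater fraction. Salt balance per unit volume:
f×2.43 + (1−f)×35.54 = 23.75
f = (35.54 − 23.75) / (35.54 − 2.43) = 11.79/33.11 = 0.3561

35.6%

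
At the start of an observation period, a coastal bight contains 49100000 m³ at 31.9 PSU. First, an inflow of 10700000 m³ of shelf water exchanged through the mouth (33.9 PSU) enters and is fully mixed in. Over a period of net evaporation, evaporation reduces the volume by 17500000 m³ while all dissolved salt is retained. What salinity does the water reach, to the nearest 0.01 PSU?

After mixing: salt = 49,100,000×31.9 + 10,700,000×33.9 = 1,929,020,000; volume = 59,800,000 m³
After evaporation: salt unchanged = 1,929,020,000; volume = 59,800,000 − 17,500,000 = 42,300,000 m³
S = 1,929,020,000 / 42,300,000 = 45.6033 PSU

45.60 PSU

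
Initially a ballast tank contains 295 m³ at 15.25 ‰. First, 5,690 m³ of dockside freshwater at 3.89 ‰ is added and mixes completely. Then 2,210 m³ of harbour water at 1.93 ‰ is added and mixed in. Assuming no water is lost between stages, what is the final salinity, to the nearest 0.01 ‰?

3.77 ‰

Salt balance:
Initial salt = 295×15.25 = 4,498.75
After stage 1: salt = 4,498.75 + 5,690×3.89 = 26,632.85; volume = 5,985 m³; S = 4.45 ‰
After stage 2: salt = 26,632.85 + 2,210×1.93 = 30,898.15; volume = 8,195 m³
S = 30,898.15 / 8,195 = 3.7704 ‰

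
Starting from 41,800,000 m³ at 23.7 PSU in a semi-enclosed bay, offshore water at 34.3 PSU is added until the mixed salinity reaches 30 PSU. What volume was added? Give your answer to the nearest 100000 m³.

Salt balance: 41,800,000×23.7 + V×34.3 = (41,800,000+V)×30
990,660,000 + 34.3V = 1,254,000,000 + 30V
263,340,000 = 4.3V
V = 61,241,860.47 m³

61200000 m³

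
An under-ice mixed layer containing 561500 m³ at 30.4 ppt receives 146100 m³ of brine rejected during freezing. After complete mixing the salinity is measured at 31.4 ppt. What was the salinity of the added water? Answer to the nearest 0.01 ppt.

35.24 ppt

Salt balance: 561,500×30.4 + 146,100×S = 707,600×31.4
17,069,600 + 146,100·S = 22,218,640
S = (22,218,640 − 17,069,600) / 146,100 = 35.2433 ppt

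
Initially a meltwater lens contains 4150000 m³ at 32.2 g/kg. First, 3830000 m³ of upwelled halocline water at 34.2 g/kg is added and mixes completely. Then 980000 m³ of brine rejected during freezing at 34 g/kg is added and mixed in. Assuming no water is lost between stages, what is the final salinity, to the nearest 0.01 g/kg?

33.25 g/kg

Conserving salt mass:
Initial salt = 4,150,000×32.2 = 133,630,000
After stage 1: salt = 133,630,000 + 3,830,000×34.2 = 264,616,000; volume = 7,980,000 m³; S = 33.16 g/kg
After stage 2: salt = 264,616,000 + 980,000×34 = 297,936,000; volume = 8,960,000 m³
S = 297,936,000 / 8,960,000 = 33.2518 g/kg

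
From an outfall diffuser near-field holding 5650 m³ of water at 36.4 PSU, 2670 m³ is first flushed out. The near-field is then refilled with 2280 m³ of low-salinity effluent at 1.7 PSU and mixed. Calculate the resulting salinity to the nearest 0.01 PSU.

21.36 PSU

Remaining after removal: 2,980 m³ at 36.4 PSU (salt = 108,472)
After addition: salt = 108,472 + 2,280×1.7 = 112,348; volume = 5,260 m³
S = 112,348 / 5,260 = 21.3589 PSU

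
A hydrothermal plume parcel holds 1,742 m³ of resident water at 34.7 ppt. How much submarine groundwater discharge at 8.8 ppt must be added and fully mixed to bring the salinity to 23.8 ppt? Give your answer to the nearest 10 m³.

Salt balance: 1,742×34.7 + V×8.8 = (1,742+V)×23.8
60,447.4 + 8.8V = 41,459.6 + 23.8V
18,987.8 = 15V
V = 1,265.85 m³

1270 m³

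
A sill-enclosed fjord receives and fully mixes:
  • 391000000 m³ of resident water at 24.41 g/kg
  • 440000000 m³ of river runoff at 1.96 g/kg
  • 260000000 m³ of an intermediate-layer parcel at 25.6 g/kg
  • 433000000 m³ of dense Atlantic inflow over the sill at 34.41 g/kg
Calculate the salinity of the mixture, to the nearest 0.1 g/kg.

By conservation of dissolved salt,
salt = 391,000,000×24.41 + 440,000,000×1.96 + 260,000,000×25.6 + 433,000,000×34.41 = 9,544,310,000 + 862,400,000 + 6,656,000,000 + 14,899,530,000 = 31,962,240,000
volume = 391,000,000 + 440,000,000 + 260,000,000 + 433,000,000 = 1,524,000,000 m³
S = 31,962,240,000 / 1,524,000,000 = 20.973 g/kg

21.0 g/kg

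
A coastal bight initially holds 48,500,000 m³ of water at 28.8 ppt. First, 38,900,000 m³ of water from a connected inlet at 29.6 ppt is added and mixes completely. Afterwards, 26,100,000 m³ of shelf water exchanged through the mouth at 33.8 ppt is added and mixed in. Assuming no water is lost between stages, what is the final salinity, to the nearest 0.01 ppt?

Mass of salt is conserved:
Initial salt = 48,500,000×28.8 = 1,396,800,000
After stage 1: salt = 1,396,800,000 + 38,900,000×29.6 = 2,548,240,000; volume = 87,400,000 m³; S = 29.156 ppt
After stage 2: salt = 2,548,240,000 + 26,100,000×33.8 = 3,430,420,000; volume = 113,500,000 m³
S = 3,430,420,000 / 113,500,000 = 30.224 ppt

30.22 ppt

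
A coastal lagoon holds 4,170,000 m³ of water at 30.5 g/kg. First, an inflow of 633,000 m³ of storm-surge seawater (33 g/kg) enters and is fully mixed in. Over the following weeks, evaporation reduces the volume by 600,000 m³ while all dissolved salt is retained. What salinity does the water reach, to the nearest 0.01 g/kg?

35.23 g/kg

After mixing: salt = 4,170,000×30.5 + 633,000×33 = 148,074,000; volume = 4,803,000 m³
After evaporation: salt unchanged = 148,074,000; volume = 4,803,000 − 600,000 = 4,203,000 m³
S = 148,074,000 / 4,203,000 = 35.2305 g/kg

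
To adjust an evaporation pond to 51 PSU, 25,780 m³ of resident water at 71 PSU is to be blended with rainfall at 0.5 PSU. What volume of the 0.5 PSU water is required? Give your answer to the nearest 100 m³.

10200 m³

Salt balance: 25,780×71 + V×0.5 = (25,780+V)×51
1,830,380 + 0.5V = 1,314,780 + 51V
515,600 = 50.5V
V = 10,209.9 m³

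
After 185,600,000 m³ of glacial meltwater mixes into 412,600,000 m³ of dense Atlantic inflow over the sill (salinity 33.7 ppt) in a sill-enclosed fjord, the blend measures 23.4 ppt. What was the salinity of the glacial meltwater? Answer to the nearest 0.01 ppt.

0.50 ppt

Salt balance: 412,600,000×33.7 + 185,600,000×S = 598,200,000×23.4
13,904,620,000 + 185,600,000·S = 13,997,880,000
S = (13,997,880,000 − 13,904,620,000) / 185,600,000 = 0.5025 ppt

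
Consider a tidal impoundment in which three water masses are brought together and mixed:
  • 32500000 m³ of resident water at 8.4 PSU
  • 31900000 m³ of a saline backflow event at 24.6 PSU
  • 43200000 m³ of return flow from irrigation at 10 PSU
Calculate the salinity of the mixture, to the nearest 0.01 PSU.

13.85 PSU

Mass of salt is conserved:
salt = 32,500,000×8.4 + 31,900,000×24.6 + 43,200,000×10 = 273,000,000 + 784,740,000 + 432,000,000 = 1,489,740,000
volume = 32,500,000 + 31,900,000 + 43,200,000 = 107,600,000 m³
S = 1,489,740,000 / 107,600,000 = 13.8452 PSU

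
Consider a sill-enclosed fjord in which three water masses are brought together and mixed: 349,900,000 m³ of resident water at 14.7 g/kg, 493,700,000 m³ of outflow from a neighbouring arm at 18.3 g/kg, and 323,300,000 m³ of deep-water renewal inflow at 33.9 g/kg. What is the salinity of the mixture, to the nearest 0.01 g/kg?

Mass of salt is conserved:
salt = 349,900,000×14.7 + 493,700,000×18.3 + 323,300,000×33.9 = 5,143,530,000 + 9,034,710,000 + 10,959,870,000 = 25,138,110,000
volume = 349,900,000 + 493,700,000 + 323,300,000 = 1,166,900,000 m³
S = 25,138,110,000 / 1,166,900,000 = 21.5426 g/kg

21.54 g/kg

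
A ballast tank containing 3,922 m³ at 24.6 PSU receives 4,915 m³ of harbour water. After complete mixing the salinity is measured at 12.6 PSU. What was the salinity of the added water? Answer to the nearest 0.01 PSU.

3.02 PSU

Salt balance: 3,922×24.6 + 4,915×S = 8,837×12.6
96,481.2 + 4,915·S = 111,346.2
S = (111,346.2 − 96,481.2) / 4,915 = 3.0244 PSU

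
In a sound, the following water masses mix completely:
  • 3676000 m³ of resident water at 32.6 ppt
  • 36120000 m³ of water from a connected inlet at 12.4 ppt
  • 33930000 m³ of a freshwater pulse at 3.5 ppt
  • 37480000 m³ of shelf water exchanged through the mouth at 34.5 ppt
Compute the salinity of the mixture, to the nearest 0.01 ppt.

Salt balance:
salt = 3,676,000×32.6 + 36,120,000×12.4 + 33,930,000×3.5 + 37,480,000×34.5 = 119,837,600 + 447,888,000 + 118,755,000 + 1,293,060,000 = 1,979,540,600
volume = 3,676,000 + 36,120,000 + 33,930,000 + 37,480,000 = 111,206,000 m³
S = 1,979,540,600 / 111,206,000 = 17.8007 ppt

17.80 ppt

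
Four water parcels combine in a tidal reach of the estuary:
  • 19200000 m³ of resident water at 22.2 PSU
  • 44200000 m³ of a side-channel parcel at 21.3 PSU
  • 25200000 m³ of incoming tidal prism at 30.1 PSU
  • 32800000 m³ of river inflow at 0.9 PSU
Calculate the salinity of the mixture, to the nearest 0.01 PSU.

17.76 PSU

Weighted by volume,
salt = 19,200,000×22.2 + 44,200,000×21.3 + 25,200,000×30.1 + 32,800,000×0.9 = 426,240,000 + 941,460,000 + 758,520,000 + 29,520,000 = 2,155,740,000
volume = 19,200,000 + 44,200,000 + 25,200,000 + 32,800,000 = 121,400,000 m³
S = 2,155,740,000 / 121,400,000 = 17.7573 PSU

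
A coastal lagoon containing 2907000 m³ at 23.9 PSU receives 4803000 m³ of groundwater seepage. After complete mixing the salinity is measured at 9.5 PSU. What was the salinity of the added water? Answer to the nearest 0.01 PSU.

0.78 PSU

Salt balance: 2,907,000×23.9 + 4,803,000×S = 7,710,000×9.5
69,477,300 + 4,803,000·S = 73,245,000
S = (73,245,000 − 69,477,300) / 4,803,000 = 0.7844 PSU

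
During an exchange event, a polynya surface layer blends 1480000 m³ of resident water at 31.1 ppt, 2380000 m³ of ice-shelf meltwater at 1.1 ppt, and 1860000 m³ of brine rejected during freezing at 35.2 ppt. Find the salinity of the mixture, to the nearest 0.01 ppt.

19.95 ppt

Mass of salt is conserved:
salt = 1,480,000×31.1 + 2,380,000×1.1 + 1,860,000×35.2 = 46,028,000 + 2,618,000 + 65,472,000 = 114,118,000
volume = 1,480,000 + 2,380,000 + 1,860,000 = 5,720,000 m³
S = 114,118,000 / 5,720,000 = 19.9507 ppt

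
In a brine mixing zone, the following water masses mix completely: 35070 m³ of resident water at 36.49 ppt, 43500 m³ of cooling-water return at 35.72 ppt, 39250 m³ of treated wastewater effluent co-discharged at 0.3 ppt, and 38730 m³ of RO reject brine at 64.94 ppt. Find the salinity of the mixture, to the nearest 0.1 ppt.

34.2 ppt

Conserving salt mass:
salt = 35,070×36.49 + 43,500×35.72 + 39,250×0.3 + 38,730×64.94 = 1,279,704.3 + 1,553,820 + 11,775 + 2,515,126.2 = 5,360,425.5
volume = 35,070 + 43,500 + 39,250 + 38,730 = 156,550 m³
S = 5,360,425.5 / 156,550 = 34.241 ppt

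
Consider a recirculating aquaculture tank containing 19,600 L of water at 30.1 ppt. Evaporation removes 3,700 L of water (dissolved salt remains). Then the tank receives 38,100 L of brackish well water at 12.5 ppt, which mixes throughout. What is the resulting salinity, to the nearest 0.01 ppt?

19.74 ppt

After evaporation: salt = 19,600×30.1 = 589,960; volume = 19,600 − 3,700 = 15,900 L
After mixing: salt = 589,960 + 38,100×12.5 = 1,066,210; volume = 15,900 + 38,100 = 54,000 L
S = 1,066,210 / 54,000 = 19.7446 ppt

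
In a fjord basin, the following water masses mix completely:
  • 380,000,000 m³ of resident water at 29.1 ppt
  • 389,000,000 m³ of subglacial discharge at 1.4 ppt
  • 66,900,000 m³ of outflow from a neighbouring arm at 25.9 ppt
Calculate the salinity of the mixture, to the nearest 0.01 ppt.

15.95 ppt

Salt balance:
salt = 380,000,000×29.1 + 389,000,000×1.4 + 66,900,000×25.9 = 11,058,000,000 + 544,600,000 + 1,732,710,000 = 13,335,310,000
volume = 380,000,000 + 389,000,000 + 66,900,000 = 835,900,000 m³
S = 13,335,310,000 / 835,900,000 = 15.9532 ppt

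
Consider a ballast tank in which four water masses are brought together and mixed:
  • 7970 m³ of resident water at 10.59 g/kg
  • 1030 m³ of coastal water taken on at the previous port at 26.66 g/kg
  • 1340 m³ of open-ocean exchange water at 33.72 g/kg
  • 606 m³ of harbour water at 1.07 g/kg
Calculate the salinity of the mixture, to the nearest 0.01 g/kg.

Salt balance:
salt = 7,970×10.59 + 1,030×26.66 + 1,340×33.72 + 606×1.07 = 84,402.3 + 27,459.8 + 45,184.8 + 648.42 = 157,695.32
volume = 7,970 + 1,030 + 1,340 + 606 = 10,946 m³
S = 157,695.32 / 10,946 = 14.4067 g/kg

14.41 g/kg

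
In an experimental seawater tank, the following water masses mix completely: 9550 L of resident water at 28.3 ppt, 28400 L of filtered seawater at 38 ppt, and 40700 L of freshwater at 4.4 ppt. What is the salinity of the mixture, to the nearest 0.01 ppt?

19.43 ppt

Total salt / total volume:
salt = 9,550×28.3 + 28,400×38 + 40,700×4.4 = 270,265 + 1,079,200 + 179,080 = 1,528,545
volume = 9,550 + 28,400 + 40,700 = 78,650 L
S = 1,528,545 / 78,650 = 19.4348 ppt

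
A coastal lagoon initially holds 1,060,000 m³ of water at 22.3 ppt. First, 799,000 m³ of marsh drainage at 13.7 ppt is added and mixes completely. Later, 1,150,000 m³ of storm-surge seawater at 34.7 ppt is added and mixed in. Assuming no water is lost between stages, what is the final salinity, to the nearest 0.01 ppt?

24.76 ppt

Weighted by volume,
Initial salt = 1,060,000×22.3 = 23,638,000
After stage 1: salt = 23,638,000 + 799,000×13.7 = 34,584,300; volume = 1,859,000 m³; S = 18.604 ppt
After stage 2: salt = 34,584,300 + 1,150,000×34.7 = 74,489,300; volume = 3,009,000 m³
S = 74,489,300 / 3,009,000 = 24.7555 ppt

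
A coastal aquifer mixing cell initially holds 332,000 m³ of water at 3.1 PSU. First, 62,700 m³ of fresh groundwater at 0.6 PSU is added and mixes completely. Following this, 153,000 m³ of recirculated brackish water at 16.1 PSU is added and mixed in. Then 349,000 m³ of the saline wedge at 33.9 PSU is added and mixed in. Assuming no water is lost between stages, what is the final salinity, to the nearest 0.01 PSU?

17.13 PSU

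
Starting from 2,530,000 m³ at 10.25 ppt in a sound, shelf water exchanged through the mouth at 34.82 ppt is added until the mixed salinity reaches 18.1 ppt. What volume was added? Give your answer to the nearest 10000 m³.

Salt balance: 2,530,000×10.25 + V×34.82 = (2,530,000+V)×18.1
25,932,500 + 34.82V = 45,793,000 + 18.1V
19,860,500 = 16.72V
V = 1,187,828.95 m³

1190000 m³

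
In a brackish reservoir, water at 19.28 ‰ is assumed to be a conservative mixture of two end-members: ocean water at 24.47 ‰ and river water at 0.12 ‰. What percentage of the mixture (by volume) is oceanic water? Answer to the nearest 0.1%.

78.7%

Let g be the oceanic fraction. Salt balance per unit volume:
g×24.47 + (1−g)×0.12 = 19.28
g = (19.28 − 0.12) / (24.47 − 0.12) = 19.16/24.35 = 0.7869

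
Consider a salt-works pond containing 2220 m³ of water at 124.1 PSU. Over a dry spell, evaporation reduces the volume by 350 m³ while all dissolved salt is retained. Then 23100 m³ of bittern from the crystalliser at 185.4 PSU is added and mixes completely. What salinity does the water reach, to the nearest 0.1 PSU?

182.5 PSU

After evaporation: salt = 2,220×124.1 = 275,502; volume = 2,220 − 350 = 1,870 m³
After mixing: salt = 275,502 + 23,100×185.4 = 4,558,242; volume = 1,870 + 23,100 = 24,970 m³
S = 4,558,242 / 24,970 = 182.5487 PSU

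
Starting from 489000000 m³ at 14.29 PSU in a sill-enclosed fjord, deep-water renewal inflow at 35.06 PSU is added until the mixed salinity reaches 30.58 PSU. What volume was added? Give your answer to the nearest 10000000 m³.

1780000000 m³

Salt balance: 489,000,000×14.29 + V×35.06 = (489,000,000+V)×30.58
6,987,810,000 + 35.06V = 14,953,620,000 + 30.58V
7,965,810,000 = 4.48V
V = 1,778,082,589.29 m³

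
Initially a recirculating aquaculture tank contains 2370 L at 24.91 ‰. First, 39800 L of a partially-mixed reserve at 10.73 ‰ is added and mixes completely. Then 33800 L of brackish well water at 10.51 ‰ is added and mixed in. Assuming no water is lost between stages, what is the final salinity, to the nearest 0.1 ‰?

11.1 ‰

Weighted by volume,
Initial salt = 2,370×24.91 = 59,036.7
After stage 1: salt = 59,036.7 + 39,800×10.73 = 486,090.7; volume = 42,170 L; S = 11.527 ‰
After stage 2: salt = 486,090.7 + 33,800×10.51 = 841,328.7; volume = 75,970 L
S = 841,328.7 / 75,970 = 11.0745 ‰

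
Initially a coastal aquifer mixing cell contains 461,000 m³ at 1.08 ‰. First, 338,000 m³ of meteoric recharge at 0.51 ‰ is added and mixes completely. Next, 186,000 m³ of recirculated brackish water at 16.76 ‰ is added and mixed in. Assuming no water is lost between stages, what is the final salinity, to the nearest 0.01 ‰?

Mass of salt is conserved:
Initial salt = 461,000×1.08 = 497,880
After stage 1: salt = 497,880 + 338,000×0.51 = 670,260; volume = 799,000 m³; S = 0.839 ‰
After stage 2: salt = 670,260 + 186,000×16.76 = 3,787,620; volume = 985,000 m³
S = 3,787,620 / 985,000 = 3.8453 ‰

3.85 ‰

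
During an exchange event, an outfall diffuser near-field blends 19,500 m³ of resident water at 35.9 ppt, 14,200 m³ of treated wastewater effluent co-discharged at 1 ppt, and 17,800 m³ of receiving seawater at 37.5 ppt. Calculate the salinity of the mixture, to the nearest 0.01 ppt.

26.83 ppt

Mass of salt is conserved:
salt = 19,500×35.9 + 14,200×1 + 17,800×37.5 = 700,050 + 14,200 + 667,500 = 1,381,750
volume = 19,500 + 14,200 + 17,800 = 51,500 m³
S = 1,381,750 / 51,500 = 26.8301 ppt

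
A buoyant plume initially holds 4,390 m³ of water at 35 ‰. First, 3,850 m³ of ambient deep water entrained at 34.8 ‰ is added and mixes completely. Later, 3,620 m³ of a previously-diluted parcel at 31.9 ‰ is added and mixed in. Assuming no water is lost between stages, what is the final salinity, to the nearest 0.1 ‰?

By conservation of dissolved salt,
Initial salt = 4,390×35 = 153,650
After stage 1: salt = 153,650 + 3,850×34.8 = 287,630; volume = 8,240 m³; S = 34.907 ‰
After stage 2: salt = 287,630 + 3,620×31.9 = 403,108; volume = 11,860 m³
S = 403,108 / 11,860 = 33.9889 ‰

34.0 ‰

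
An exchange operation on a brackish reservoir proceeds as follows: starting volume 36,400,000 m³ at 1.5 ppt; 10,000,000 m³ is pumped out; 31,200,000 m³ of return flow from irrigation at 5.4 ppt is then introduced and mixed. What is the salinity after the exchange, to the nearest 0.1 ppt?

Remaining after removal: 26,400,000 m³ at 1.5 ppt (salt = 39,600,000)
After addition: salt = 39,600,000 + 31,200,000×5.4 = 208,080,000; volume = 57,600,000 m³
S = 208,080,000 / 57,600,000 = 3.6125 ppt

3.6 ppt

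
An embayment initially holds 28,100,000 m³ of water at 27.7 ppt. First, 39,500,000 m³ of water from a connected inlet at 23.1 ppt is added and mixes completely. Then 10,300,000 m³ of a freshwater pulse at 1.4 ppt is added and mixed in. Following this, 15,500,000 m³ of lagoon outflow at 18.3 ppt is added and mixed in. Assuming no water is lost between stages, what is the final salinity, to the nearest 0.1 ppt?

21.3 ppt

Mass of salt is conserved:
Initial salt = 28,100,000×27.7 = 778,370,000
After stage 1: salt = 778,370,000 + 39,500,000×23.1 = 1,690,820,000; volume = 67,600,000 m³; S = 25.012 ppt
After stage 2: salt = 1,690,820,000 + 10,300,000×1.4 = 1,705,240,000; volume = 77,900,000 m³; S = 21.89 ppt
After stage 3: salt = 1,705,240,000 + 15,500,000×18.3 = 1,988,890,000; volume = 93,400,000 m³
S = 1,988,890,000 / 93,400,000 = 21.2943 ppt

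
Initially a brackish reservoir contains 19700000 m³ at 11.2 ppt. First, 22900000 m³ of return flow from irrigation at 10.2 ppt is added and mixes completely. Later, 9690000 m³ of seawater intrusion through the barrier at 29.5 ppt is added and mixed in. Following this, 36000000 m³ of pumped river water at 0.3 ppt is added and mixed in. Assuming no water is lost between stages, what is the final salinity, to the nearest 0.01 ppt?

8.50 ppt

By conservation of dissolved salt,
Initial salt = 19,700,000×11.2 = 220,640,000
After stage 1: salt = 220,640,000 + 22,900,000×10.2 = 454,220,000; volume = 42,600,000 m³; S = 10.662 ppt
After stage 2: salt = 454,220,000 + 9,690,000×29.5 = 740,075,000; volume = 52,290,000 m³; S = 14.153 ppt
After stage 3: salt = 740,075,000 + 36,000,000×0.3 = 750,875,000; volume = 88,290,000 m³
S = 750,875,000 / 88,290,000 = 8.5046 ppt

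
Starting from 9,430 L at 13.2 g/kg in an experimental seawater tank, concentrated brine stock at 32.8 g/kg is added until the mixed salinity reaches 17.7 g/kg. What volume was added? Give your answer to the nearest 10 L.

2810 L

Salt balance: 9,430×13.2 + V×32.8 = (9,430+V)×17.7
124,476 + 32.8V = 166,911 + 17.7V
42,435 = 15.1V
V = 2,810.26 L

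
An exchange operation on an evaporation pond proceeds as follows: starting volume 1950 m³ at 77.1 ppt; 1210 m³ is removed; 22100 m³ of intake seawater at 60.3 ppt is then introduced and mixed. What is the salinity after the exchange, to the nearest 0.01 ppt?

60.84 ppt

Remaining after removal: 740 m³ at 77.1 ppt (salt = 57,054)
After addition: salt = 57,054 + 22,100×60.3 = 1,389,684; volume = 22,840 m³
S = 1,389,684 / 22,840 = 60.8443 ppt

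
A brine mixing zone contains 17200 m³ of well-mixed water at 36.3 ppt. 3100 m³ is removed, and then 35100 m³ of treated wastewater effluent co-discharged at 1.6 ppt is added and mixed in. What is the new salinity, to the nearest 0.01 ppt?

11.54 ppt

Remaining after removal: 14,100 m³ at 36.3 ppt (salt = 511,830)
After addition: salt = 511,830 + 35,100×1.6 = 567,990; volume = 49,200 m³
S = 567,990 / 49,200 = 11.5445 ppt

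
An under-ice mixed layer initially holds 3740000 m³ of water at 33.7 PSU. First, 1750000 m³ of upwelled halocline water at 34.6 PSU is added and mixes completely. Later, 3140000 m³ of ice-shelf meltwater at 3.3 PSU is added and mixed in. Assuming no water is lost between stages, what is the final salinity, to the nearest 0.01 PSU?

22.82 PSU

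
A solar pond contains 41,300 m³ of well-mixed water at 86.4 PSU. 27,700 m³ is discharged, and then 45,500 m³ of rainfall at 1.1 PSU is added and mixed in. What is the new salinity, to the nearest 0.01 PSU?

20.73 PSU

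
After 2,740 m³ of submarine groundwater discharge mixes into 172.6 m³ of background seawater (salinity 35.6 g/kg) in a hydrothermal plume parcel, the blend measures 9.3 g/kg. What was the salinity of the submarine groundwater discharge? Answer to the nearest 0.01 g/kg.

Salt balance: 172.6×35.6 + 2,740×S = 2,912.6×9.3
6,144.56 + 2,740·S = 27,087.18
S = (27,087.18 − 6,144.56) / 2,740 = 7.6433 g/kg

7.64 g/kg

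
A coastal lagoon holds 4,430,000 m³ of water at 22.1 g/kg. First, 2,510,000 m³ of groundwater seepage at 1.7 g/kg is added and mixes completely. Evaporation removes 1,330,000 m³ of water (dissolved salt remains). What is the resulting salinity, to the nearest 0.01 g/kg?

After mixing: salt = 4,430,000×22.1 + 2,510,000×1.7 = 102,170,000; volume = 6,940,000 m³
After evaporation: salt unchanged = 102,170,000; volume = 6,940,000 − 1,330,000 = 5,610,000 m³
S = 102,170,000 / 5,610,000 = 18.2121 g/kg

18.21 g/kg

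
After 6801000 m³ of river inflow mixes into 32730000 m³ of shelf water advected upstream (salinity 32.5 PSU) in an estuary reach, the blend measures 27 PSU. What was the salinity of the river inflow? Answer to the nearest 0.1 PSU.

0.5 PSU

Salt balance: 32,730,000×32.5 + 6,801,000×S = 39,531,000×27
1,063,725,000 + 6,801,000·S = 1,067,337,000
S = (1,067,337,000 − 1,063,725,000) / 6,801,000 = 0.5311 PSU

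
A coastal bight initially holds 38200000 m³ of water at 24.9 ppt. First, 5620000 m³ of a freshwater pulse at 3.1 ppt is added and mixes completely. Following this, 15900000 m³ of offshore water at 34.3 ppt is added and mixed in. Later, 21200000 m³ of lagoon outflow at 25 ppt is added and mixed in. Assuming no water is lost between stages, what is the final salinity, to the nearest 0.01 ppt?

25.26 ppt

Conserving salt mass:
Initial salt = 38,200,000×24.9 = 951,180,000
After stage 1: salt = 951,180,000 + 5,620,000×3.1 = 968,602,000; volume = 43,820,000 m³; S = 22.104 ppt
After stage 2: salt = 968,602,000 + 15,900,000×34.3 = 1,513,972,000; volume = 59,720,000 m³; S = 25.351 ppt
After stage 3: salt = 1,513,972,000 + 21,200,000×25 = 2,043,972,000; volume = 80,920,000 m³
S = 2,043,972,000 / 80,920,000 = 25.2592 ppt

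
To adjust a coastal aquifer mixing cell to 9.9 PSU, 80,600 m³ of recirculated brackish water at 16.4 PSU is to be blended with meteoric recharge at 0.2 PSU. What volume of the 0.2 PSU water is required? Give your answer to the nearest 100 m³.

Salt balance: 80,600×16.4 + V×0.2 = (80,600+V)×9.9
1,321,840 + 0.2V = 797,940 + 9.9V
523,900 = 9.7V
V = 54,010.31 m³

54000 m³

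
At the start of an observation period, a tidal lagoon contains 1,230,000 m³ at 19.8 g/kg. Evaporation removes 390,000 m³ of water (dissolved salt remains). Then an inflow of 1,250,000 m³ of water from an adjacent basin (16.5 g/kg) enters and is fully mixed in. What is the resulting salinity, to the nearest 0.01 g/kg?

After evaporation: salt = 1,230,000×19.8 = 24,354,000; volume = 1,230,000 − 390,000 = 840,000 m³
After mixing: salt = 24,354,000 + 1,250,000×16.5 = 44,979,000; volume = 840,000 + 1,250,000 = 2,090,000 m³
S = 44,979,000 / 2,090,000 = 21.5211 g/kg

21.52 g/kg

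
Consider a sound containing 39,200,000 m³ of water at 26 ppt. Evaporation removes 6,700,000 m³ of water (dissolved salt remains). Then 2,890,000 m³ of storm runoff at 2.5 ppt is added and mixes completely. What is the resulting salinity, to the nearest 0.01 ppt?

29.00 ppt

After evaporation: salt = 39,200,000×26 = 1,019,200,000; volume = 39,200,000 − 6,700,000 = 32,500,000 m³
After mixing: salt = 1,019,200,000 + 2,890,000×2.5 = 1,026,425,000; volume = 32,500,000 + 2,890,000 = 35,390,000 m³
S = 1,026,425,000 / 35,390,000 = 29.0032 ppt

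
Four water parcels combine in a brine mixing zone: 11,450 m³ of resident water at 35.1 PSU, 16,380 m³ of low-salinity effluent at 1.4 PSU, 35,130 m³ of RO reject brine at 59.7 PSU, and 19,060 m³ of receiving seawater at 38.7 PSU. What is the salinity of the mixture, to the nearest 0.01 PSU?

39.74 PSU

Mass of salt is conserved:
salt = 11,450×35.1 + 16,380×1.4 + 35,130×59.7 + 19,060×38.7 = 401,895 + 22,932 + 2,097,261 + 737,622 = 3,259,710
volume = 11,450 + 16,380 + 35,130 + 19,060 = 82,020 m³
S = 3,259,710 / 82,020 = 39.7429 PSU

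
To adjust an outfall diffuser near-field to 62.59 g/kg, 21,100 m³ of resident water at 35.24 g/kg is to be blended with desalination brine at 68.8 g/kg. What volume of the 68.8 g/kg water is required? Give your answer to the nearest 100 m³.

92900 m³

Salt balance: 21,100×35.24 + V×68.8 = (21,100+V)×62.59
743,564 + 68.8V = 1,320,649 + 62.59V
577,085 = 6.21V
V = 92,928.34 m³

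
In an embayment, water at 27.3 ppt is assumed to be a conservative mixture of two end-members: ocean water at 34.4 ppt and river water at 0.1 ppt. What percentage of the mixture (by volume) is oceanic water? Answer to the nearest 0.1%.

Let g be the oceanic fraction. Salt balance per unit volume:
g×34.4 + (1−g)×0.1 = 27.3
g = (27.3 − 0.1) / (34.4 − 0.1) = 27.2/34.3 = 0.793

79.3%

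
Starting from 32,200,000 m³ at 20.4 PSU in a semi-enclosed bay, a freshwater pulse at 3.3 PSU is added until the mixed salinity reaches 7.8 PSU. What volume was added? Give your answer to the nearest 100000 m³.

Salt balance: 32,200,000×20.4 + V×3.3 = (32,200,000+V)×7.8
656,880,000 + 3.3V = 251,160,000 + 7.8V
405,720,000 = 4.5V
V = 90,160,000 m³

90200000 m³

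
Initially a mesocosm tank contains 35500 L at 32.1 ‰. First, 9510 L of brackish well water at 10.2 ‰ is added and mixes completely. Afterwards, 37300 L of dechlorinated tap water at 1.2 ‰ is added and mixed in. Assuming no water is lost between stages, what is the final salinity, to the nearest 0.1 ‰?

15.6 ‰

Total salt / total volume:
Initial salt = 35,500×32.1 = 1,139,550
After stage 1: salt = 1,139,550 + 9,510×10.2 = 1,236,552; volume = 45,010 L; S = 27.473 ‰
After stage 2: salt = 1,236,552 + 37,300×1.2 = 1,281,312; volume = 82,310 L
S = 1,281,312 / 82,310 = 15.5669 ‰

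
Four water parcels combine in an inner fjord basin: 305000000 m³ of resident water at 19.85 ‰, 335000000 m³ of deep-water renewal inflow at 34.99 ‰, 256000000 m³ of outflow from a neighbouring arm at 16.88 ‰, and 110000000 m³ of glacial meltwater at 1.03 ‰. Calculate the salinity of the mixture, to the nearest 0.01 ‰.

Total salt / total volume:
salt = 305,000,000×19.85 + 335,000,000×34.99 + 256,000,000×16.88 + 110,000,000×1.03 = 6,054,250,000 + 11,721,650,000 + 4,321,280,000 + 113,300,000 = 22,210,480,000
volume = 305,000,000 + 335,000,000 + 256,000,000 + 110,000,000 = 1,006,000,000 m³
S = 22,210,480,000 / 1,006,000,000 = 22.078 ‰

22.08 ‰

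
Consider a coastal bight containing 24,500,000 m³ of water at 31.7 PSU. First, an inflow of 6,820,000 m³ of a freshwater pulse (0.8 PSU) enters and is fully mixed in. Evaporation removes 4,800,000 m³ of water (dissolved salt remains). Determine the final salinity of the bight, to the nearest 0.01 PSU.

29.49 PSU

After mixing: salt = 24,500,000×31.7 + 6,820,000×0.8 = 782,106,000; volume = 31,320,000 m³
After evaporation: salt unchanged = 782,106,000; volume = 31,320,000 − 4,800,000 = 26,520,000 m³
S = 782,106,000 / 26,520,000 = 29.4912 PSU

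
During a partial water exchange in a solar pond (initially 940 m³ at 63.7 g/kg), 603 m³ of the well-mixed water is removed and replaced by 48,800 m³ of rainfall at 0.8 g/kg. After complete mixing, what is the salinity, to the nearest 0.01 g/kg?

1.23 g/kg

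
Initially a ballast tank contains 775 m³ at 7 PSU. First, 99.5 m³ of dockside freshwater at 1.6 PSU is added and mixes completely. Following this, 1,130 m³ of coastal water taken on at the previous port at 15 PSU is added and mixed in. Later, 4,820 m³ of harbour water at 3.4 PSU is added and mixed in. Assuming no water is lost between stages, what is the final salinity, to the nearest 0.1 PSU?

Salt balance:
Initial salt = 775×7 = 5,425
After stage 1: salt = 5,425 + 99.5×1.6 = 5,584.2; volume = 874.5 m³; S = 6.386 PSU
After stage 2: salt = 5,584.2 + 1,130×15 = 22,534.2; volume = 2,004.5 m³; S = 11.242 PSU
After stage 3: salt = 22,534.2 + 4,820×3.4 = 38,922.2; volume = 6,824.5 m³
S = 38,922.2 / 6,824.5 = 5.7033 PSU

5.7 PSU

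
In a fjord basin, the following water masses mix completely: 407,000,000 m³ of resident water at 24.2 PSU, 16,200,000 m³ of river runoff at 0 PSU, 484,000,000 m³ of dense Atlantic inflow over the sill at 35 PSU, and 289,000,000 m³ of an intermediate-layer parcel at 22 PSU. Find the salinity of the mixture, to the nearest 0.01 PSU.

27.71 PSU

Salt balance:
salt = 407,000,000×24.2 + 16,200,000×0 + 484,000,000×35 + 289,000,000×22 = 9,849,400,000 + 0 + 16,940,000,000 + 6,358,000,000 = 33,147,400,000
volume = 407,000,000 + 16,200,000 + 484,000,000 + 289,000,000 = 1,196,200,000 m³
S = 33,147,400,000 / 1,196,200,000 = 27.7106 PSU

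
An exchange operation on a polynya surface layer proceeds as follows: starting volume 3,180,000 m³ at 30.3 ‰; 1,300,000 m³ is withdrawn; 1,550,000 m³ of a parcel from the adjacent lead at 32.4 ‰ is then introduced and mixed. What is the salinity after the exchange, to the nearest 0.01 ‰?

31.25 ‰

Remaining after removal: 1,880,000 m³ at 30.3 ‰ (salt = 56,964,000)
After addition: salt = 56,964,000 + 1,550,000×32.4 = 107,184,000; volume = 3,430,000 m³
S = 107,184,000 / 3,430,000 = 31.249 ‰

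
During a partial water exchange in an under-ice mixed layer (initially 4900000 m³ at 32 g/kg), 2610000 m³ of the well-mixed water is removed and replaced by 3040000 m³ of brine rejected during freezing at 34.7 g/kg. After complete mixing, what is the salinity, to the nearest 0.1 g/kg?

33.5 g/kg

Remaining after removal: 2,290,000 m³ at 32 g/kg (salt = 73,280,000)
After addition: salt = 73,280,000 + 3,040,000×34.7 = 178,768,000; volume = 5,330,000 m³
S = 178,768,000 / 5,330,000 = 33.54 g/kg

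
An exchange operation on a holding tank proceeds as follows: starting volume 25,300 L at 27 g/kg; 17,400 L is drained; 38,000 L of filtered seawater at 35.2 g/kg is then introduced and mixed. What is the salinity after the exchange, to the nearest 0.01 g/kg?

33.79 g/kg

Remaining after removal: 7,900 L at 27 g/kg (salt = 213,300)
After addition: salt = 213,300 + 38,000×35.2 = 1,550,900; volume = 45,900 L
S = 1,550,900 / 45,900 = 33.7887 g/kg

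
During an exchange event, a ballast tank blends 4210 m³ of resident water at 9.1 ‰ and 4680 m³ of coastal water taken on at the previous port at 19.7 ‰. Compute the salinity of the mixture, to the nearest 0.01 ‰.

Conserving salt mass:
salt = 4,210×9.1 + 4,680×19.7 = 38,311 + 92,196 = 130,507
volume = 4,210 + 4,680 = 8,890 m³
S = 130,507 / 8,890 = 14.6802 ‰

14.68 ‰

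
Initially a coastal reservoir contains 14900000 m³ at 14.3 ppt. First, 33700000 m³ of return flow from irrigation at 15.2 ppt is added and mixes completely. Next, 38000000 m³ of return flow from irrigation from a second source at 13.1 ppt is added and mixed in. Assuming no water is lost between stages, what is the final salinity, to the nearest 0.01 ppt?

14.12 ppt

Total salt / total volume:
Initial salt = 14,900,000×14.3 = 213,070,000
After stage 1: salt = 213,070,000 + 33,700,000×15.2 = 725,310,000; volume = 48,600,000 m³; S = 14.924 ppt
After stage 2: salt = 725,310,000 + 38,000,000×13.1 = 1,223,110,000; volume = 86,600,000 m³
S = 1,223,110,000 / 86,600,000 = 14.1237 ppt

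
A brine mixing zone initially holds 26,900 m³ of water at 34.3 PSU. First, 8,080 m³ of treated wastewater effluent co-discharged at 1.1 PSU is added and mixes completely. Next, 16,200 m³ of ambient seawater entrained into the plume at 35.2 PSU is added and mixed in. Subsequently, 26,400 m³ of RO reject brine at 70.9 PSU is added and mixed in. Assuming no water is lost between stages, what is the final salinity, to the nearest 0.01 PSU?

43.48 PSU

Total salt / total volume:
Initial salt = 26,900×34.3 = 922,670
After stage 1: salt = 922,670 + 8,080×1.1 = 931,558; volume = 34,980 m³; S = 26.631 PSU
After stage 2: salt = 931,558 + 16,200×35.2 = 1,501,798; volume = 51,180 m³; S = 29.343 PSU
After stage 3: salt = 1,501,798 + 26,400×70.9 = 3,373,558; volume = 77,580 m³
S = 3,373,558 / 77,580 = 43.4849 PSU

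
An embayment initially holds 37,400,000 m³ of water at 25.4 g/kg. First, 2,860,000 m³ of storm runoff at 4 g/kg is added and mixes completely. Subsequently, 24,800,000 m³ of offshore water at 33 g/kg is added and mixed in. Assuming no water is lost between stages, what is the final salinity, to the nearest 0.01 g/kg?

27.36 g/kg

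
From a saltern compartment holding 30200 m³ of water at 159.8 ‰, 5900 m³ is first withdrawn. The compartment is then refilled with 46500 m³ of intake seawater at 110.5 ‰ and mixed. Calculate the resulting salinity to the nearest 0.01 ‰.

127.42 ‰

Remaining after removal: 24,300 m³ at 159.8 ‰ (salt = 3,883,140)
After addition: salt = 3,883,140 + 46,500×110.5 = 9,021,390; volume = 70,800 m³
S = 9,021,390 / 70,800 = 127.4208 ‰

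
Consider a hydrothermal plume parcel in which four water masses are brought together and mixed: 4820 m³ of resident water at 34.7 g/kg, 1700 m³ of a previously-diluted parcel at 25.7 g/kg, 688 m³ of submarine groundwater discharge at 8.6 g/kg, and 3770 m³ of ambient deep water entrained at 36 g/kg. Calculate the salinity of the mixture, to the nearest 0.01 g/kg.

Weighted by volume,
salt = 4,820×34.7 + 1,700×25.7 + 688×8.6 + 3,770×36 = 167,254 + 43,690 + 5,916.8 + 135,720 = 352,580.8
volume = 4,820 + 1,700 + 688 + 3,770 = 10,978 m³
S = 352,580.8 / 10,978 = 32.117 g/kg

32.12 g/kg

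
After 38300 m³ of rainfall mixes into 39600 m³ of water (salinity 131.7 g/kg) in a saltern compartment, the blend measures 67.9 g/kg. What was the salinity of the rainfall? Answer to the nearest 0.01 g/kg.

Salt balance: 39,600×131.7 + 38,300×S = 77,900×67.9
5,215,320 + 38,300·S = 5,289,410
S = (5,289,410 − 5,215,320) / 38,300 = 1.9345 g/kg

1.93 g/kg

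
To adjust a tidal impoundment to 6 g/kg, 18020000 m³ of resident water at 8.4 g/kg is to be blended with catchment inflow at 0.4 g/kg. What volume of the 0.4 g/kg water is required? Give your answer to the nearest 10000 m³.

7720000 m³

Salt balance: 18,020,000×8.4 + V×0.4 = (18,020,000+V)×6
151,368,000 + 0.4V = 108,120,000 + 6V
43,248,000 = 5.6V
V = 7,722,857.14 m³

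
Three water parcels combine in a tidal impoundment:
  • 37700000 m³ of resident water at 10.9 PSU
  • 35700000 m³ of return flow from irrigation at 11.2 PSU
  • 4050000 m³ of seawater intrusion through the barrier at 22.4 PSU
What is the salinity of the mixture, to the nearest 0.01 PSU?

11.64 PSU

Total salt / total volume:
salt = 37,700,000×10.9 + 35,700,000×11.2 + 4,050,000×22.4 = 410,930,000 + 399,840,000 + 90,720,000 = 901,490,000
volume = 37,700,000 + 35,700,000 + 4,050,000 = 77,450,000 m³
S = 901,490,000 / 77,450,000 = 11.6396 PSU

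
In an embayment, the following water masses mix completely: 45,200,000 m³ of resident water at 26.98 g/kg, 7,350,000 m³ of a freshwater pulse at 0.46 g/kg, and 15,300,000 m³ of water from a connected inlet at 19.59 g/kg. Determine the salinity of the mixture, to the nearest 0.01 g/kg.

22.44 g/kg

By conservation of dissolved salt,
salt = 45,200,000×26.98 + 7,350,000×0.46 + 15,300,000×19.59 = 1,219,496,000 + 3,381,000 + 299,727,000 = 1,522,604,000
volume = 45,200,000 + 7,350,000 + 15,300,000 = 67,850,000 m³
S = 1,522,604,000 / 67,850,000 = 22.4407 g/kg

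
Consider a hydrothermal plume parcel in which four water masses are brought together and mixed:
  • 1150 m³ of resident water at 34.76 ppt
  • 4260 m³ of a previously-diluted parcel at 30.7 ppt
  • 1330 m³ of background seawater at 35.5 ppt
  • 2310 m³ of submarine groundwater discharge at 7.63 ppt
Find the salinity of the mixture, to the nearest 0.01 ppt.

26.03 ppt

Salt balance:
salt = 1,150×34.76 + 4,260×30.7 + 1,330×35.5 + 2,310×7.63 = 39,974 + 130,782 + 47,215 + 17,625.3 = 235,596.3
volume = 1,150 + 4,260 + 1,330 + 2,310 = 9,050 m³
S = 235,596.3 / 9,050 = 26.0327 ppt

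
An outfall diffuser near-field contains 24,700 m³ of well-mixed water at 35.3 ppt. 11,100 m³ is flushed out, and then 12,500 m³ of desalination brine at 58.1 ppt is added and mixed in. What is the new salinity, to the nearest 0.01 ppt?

46.22 ppt

Remaining after removal: 13,600 m³ at 35.3 ppt (salt = 480,080)
After addition: salt = 480,080 + 12,500×58.1 = 1,206,330; volume = 26,100 m³
S = 1,206,330 / 26,100 = 46.2195 ppt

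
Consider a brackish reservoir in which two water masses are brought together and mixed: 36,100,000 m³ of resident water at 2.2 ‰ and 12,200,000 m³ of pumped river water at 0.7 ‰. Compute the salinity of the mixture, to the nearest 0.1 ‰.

1.8 ‰

Conserving salt mass:
salt = 36,100,000×2.2 + 12,200,000×0.7 = 79,420,000 + 8,540,000 = 87,960,000
volume = 36,100,000 + 12,200,000 = 48,300,000 m³
S = 87,960,000 / 48,300,000 = 1.821 ‰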